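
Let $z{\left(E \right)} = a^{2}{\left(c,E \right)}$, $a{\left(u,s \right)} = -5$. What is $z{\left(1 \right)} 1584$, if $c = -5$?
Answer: $39600$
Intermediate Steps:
$z{\left(E \right)} = 25$ ($z{\left(E \right)} = \left(-5\right)^{2} = 25$)
$z{\left(1 \right)} 1584 = 25 \cdot 1584 = 39600$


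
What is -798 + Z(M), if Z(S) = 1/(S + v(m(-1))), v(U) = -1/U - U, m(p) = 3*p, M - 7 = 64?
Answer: -177951/223 ≈ -797.99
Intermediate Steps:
M = 71 (M = 7 + 64 = 71)
v(U) = -U - 1/U
Z(S) = 1/(10/3 + S) (Z(S) = 1/(S + (-3*(-1) - 1/(3*(-1)))) = 1/(S + (-1*(-3) - 1/(-3))) = 1/(S + (3 - 1*(-⅓))) = 1/(S + (3 + ⅓)) = 1/(S + 10/3) = 1/(10/3 + S))
-798 + Z(M) = -798 + 3/(10 + 3*71) = -798 + 3/(10 + 213) = -798 + 3/223 = -177951/223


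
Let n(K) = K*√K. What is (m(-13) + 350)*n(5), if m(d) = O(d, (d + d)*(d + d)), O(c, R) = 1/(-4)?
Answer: 6995*√5/4 ≈ 3910.3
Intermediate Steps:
O(c, R) = -¼ (O(c, R) = 1*(-¼) = -¼)
n(K) = K^(3/2)
m(d) = -¼
(m(-13) + 350)*n(5) = (-¼ + 350)*5^(3/2) = 1399*(5*√5)/4 = 6995*√5/4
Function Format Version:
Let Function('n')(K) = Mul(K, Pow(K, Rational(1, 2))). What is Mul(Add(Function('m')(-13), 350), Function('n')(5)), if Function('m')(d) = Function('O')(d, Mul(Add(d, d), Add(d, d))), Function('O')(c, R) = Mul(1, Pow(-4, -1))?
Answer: Mul(Rational(6995, 4), Pow(5, Rational(1, 2))) ≈ 3910.3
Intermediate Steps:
Function('O')(c, R) = Rational(-1, 4) (Function('O')(c, R) = Mul(1, Rational(-1, 4)) = Rational(-1, 4))
Function('n')(K) = Pow(K, Rational(3, 2))
Function('m')(d) = Rational(-1, 4)
Mul(Add(Function('m')(-13), 350), Function('n')(5)) = Mul(Add(Rational(-1, 4), 350), Pow(5, Rational(3, 2))) = Mul(Rational(1399, 4), Mul(5, Pow(5, Rational(1, 2)))) = Mul(Rational(6995, 4), Pow(5, Rational(1, 2)))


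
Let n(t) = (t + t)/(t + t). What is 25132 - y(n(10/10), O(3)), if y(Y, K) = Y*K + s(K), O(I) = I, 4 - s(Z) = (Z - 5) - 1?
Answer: 25122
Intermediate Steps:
s(Z) = 10 - Z (s(Z) = 4 - ((Z - 5) - 1) = 4 - ((-5 + Z) - 1) = 4 - (-6 + Z) = 4 + (6 - Z) = 10 - Z)
n(t) = 1 (n(t) = (2*t)/((2*t)) = (2*t)*(1/(2*t)) = 1)
y(Y, K) = 10 - K + K*Y (y(Y, K) = Y*K + (10 - K) = K*Y + (10 - K) = 10 - K + K*Y)
25132 - y(n(10/10), O(3)) = 25132 - (10 - 1*3 + 3*1) = 25132 - (10 - 3 + 3) = 25132 - 1*10 = 25132 - 10 = 25122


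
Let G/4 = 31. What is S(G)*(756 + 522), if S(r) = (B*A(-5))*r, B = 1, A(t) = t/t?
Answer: 158472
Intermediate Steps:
A(t) = 1
G = 124 (G = 4*31 = 124)
S(r) = r (S(r) = (1*1)*r = 1*r = r)
S(G)*(756 + 522) = 124*(756 + 522) = 124*1278 = 158472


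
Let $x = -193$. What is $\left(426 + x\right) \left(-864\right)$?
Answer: $-201312$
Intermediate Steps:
$\left(426 + x\right) \left(-864\right) = \left(426 - 193\right) \left(-864\right) = 233 \left(-864\right) = -201312$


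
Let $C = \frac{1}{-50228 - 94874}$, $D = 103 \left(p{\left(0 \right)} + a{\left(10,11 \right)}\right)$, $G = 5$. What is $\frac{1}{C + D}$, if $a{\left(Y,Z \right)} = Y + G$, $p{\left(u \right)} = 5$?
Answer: $\frac{145102}{298910119} \approx 0.00048544$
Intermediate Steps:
$a{\left(Y,Z \right)} = 5 + Y$ ($a{\left(Y,Z \right)} = Y + 5 = 5 + Y$)
$D = 2060$ ($D = 103 \left(5 + \left(5 + 10\right)\right) = 103 \left(5 + 15\right) = 103 \cdot 20 = 2060$)
$C = - \frac{1}{145102}$ ($C = \frac{1}{-145102} = - \frac{1}{145102} \approx -6.8917 \cdot 10^{-6}$)
$\frac{1}{C + D} = \frac{1}{- \frac{1}{145102} + 2060} = \frac{1}{\frac{298910119}{145102}} = \frac{145102}{298910119}$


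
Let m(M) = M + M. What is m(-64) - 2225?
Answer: -2353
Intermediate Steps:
m(M) = 2*M
m(-64) - 2225 = 2*(-64) - 2225 = -128 - 2225 = -2353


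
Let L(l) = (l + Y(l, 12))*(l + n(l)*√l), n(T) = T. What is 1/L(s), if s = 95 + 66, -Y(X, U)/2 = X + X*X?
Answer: 1/1339597280 - √161/1339597280 ≈ -8.7254e-9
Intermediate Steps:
Y(X, U) = -2*X - 2*X² (Y(X, U) = -2*(X + X*X) = -2*(X + X²) = -2*X - 2*X²)
s = 161
L(l) = (l + l^(3/2))*(l - 2*l*(1 + l)) (L(l) = (l - 2*l*(1 + l))*(l + l*√l) = (l - 2*l*(1 + l))*(l + l^(3/2)) = (l + l^(3/2))*(l - 2*l*(1 + l)))
1/L(s) = 1/(-1*161² - 161^(5/2) - 2*161³ - 8346562*√161) = 1/(-1*25921 - 25921*√161 - 2*4173281 - 8346562*√161) = 1/(-25921 - 25921*√161 - 8346562 - 8346562*√161) = 1/(-8372483 - 8372483*√161)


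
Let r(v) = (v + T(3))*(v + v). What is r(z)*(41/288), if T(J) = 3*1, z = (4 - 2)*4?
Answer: 451/18 ≈ 25.056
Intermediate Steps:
z = 8 (z = 2*4 = 8)
T(J) = 3
r(v) = 2*v*(3 + v) (r(v) = (v + 3)*(v + v) = (3 + v)*(2*v) = 2*v*(3 + v))
r(z)*(41/288) = (2*8*(3 + 8))*(41/288) = (2*8*11)*(41*(1/288)) = 176*(41/288) = 451/18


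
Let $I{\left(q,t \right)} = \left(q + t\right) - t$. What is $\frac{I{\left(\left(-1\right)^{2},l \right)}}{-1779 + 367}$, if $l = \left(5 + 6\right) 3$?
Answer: $- \frac{1}{1412} \approx -0.00070821$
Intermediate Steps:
$l = 33$ ($l = 11 \cdot 3 = 33$)
$I{\left(q,t \right)} = q$
$\frac{I{\left(\left(-1\right)^{2},l \right)}}{-1779 + 367} = \frac{\left(-1\right)^{2}}{-1779 + 367} = 1 \frac{1}{-1412} = 1 \left(- \frac{1}{1412}\right) = - \frac{1}{1412}$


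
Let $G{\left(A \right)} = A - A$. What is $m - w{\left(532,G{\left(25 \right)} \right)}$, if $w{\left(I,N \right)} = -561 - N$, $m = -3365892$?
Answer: $-3365331$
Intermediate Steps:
$G{\left(A \right)} = 0$
$m - w{\left(532,G{\left(25 \right)} \right)} = -3365892 - \left(-561 - 0\right) = -3365892 - \left(-561 + 0\right) = -3365892 - -561 = -3365892 + 561 = -3365331$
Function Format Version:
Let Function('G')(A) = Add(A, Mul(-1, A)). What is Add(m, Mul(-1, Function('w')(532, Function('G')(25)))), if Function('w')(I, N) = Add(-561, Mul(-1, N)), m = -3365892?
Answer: -3365331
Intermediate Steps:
Function('G')(A) = 0
Add(m, Mul(-1, Function('w')(532, Function('G')(25)))) = Add(-3365892, Mul(-1, Add(-561, Mul(-1, 0)))) = Add(-3365892, Mul(-1, Add(-561, 0))) = Add(-3365892, Mul(-1, -561)) = Add(-3365892, 561) = -3365331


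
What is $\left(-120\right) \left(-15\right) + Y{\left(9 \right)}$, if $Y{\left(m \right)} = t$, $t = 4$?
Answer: $1804$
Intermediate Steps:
$Y{\left(m \right)} = 4$
$\left(-120\right) \left(-15\right) + Y{\left(9 \right)} = \left(-120\right) \left(-15\right) + 4 = 1800 + 4 = 1804$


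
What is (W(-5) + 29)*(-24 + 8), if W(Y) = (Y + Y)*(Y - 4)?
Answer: -1904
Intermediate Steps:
W(Y) = 2*Y*(-4 + Y) (W(Y) = (2*Y)*(-4 + Y) = 2*Y*(-4 + Y))
(W(-5) + 29)*(-24 + 8) = (2*(-5)*(-4 - 5) + 29)*(-24 + 8) = (2*(-5)*(-9) + 29)*(-16) = (90 + 29)*(-16) = 119*(-16) = -1904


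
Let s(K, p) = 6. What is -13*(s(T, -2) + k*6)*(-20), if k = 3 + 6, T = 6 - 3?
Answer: 15600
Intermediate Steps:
T = 3
k = 9
-13*(s(T, -2) + k*6)*(-20) = -13*(6 + 9*6)*(-20) = -13*(6 + 54)*(-20) = -13*60*(-20) = -780*(-20) = 15600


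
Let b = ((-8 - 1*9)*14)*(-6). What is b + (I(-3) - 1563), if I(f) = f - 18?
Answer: -156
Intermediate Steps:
I(f) = -18 + f
b = 1428 (b = ((-8 - 9)*14)*(-6) = -17*14*(-6) = -238*(-6) = 1428)
b + (I(-3) - 1563) = 1428 + ((-18 - 3) - 1563) = 1428 + (-21 - 1563) = 1428 - 1584 = -156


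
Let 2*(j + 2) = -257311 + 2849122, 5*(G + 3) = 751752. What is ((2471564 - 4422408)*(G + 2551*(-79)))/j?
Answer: 998473172704/12959035 ≈ 77048.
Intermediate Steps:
G = 751737/5 (G = -3 + (⅕)*751752 = -3 + 751752/5 = 751737/5 ≈ 1.5035e+5)
j = 2591807/2 (j = -2 + (-257311 + 2849122)/2 = -2 + (½)*2591811 = -2 + 2591811/2 = 2591807/2 ≈ 1.2959e+6)
((2471564 - 4422408)*(G + 2551*(-79)))/j = ((2471564 - 4422408)*(751737/5 + 2551*(-79)))/(2591807/2) = -1950844*(751737/5 - 201529)*(2/2591807) = -1950844*(-255908/5)*(2/2591807) = (499236586352/5)*(2/2591807) = 998473172704/12959035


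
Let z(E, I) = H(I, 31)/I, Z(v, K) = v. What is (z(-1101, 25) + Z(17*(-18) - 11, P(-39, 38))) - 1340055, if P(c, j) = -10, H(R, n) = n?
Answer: -33509269/25 ≈ -1.3404e+6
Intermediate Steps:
z(E, I) = 31/I
(z(-1101, 25) + Z(17*(-18) - 11, P(-39, 38))) - 1340055 = (31/25 + (17*(-18) - 11)) - 1340055 = (31*(1/25) + (-306 - 11)) - 1340055 = (31/25 - 317) - 1340055 = -7894/25 - 1340055 = -33509269/25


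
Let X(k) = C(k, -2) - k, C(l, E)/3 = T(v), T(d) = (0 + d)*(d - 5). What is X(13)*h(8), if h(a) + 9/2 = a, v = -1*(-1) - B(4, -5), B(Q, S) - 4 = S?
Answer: -217/2 ≈ -108.50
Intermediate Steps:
B(Q, S) = 4 + S
v = 2 (v = -1*(-1) - (4 - 5) = 1 - 1*(-1) = 1 + 1 = 2)
T(d) = d*(-5 + d)
C(l, E) = -18 (C(l, E) = 3*(2*(-5 + 2)) = 3*(2*(-3)) = 3*(-6) = -18)
h(a) = -9/2 + a
X(k) = -18 - k
X(13)*h(8) = (-18 - 1*13)*(-9/2 + 8) = (-18 - 13)*(7/2) = -31*7/2 = -217/2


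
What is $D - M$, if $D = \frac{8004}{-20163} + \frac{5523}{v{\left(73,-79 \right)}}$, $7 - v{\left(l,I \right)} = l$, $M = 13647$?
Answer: $- \frac{184573161}{13442} \approx -13731.0$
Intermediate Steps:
$v{\left(l,I \right)} = 7 - l$
$D = - \frac{1130187}{13442}$ ($D = \frac{8004}{-20163} + \frac{5523}{7 - 73} = 8004 \left(- \frac{1}{20163}\right) + \frac{5523}{7 - 73} = - \frac{2668}{6721} + \frac{5523}{-66} = - \frac{2668}{6721} + 5523 \left(- \frac{1}{66}\right) = - \frac{2668}{6721} - \frac{1841}{22} = - \frac{1130187}{13442} \approx -84.079$)
$D - M = - \frac{1130187}{13442} - 13647 = - \frac{184573161}{13442}$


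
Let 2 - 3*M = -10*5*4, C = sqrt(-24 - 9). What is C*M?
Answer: 202*I*sqrt(33)/3 ≈ 386.8*I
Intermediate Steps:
C = I*sqrt(33) (C = sqrt(-33) = I*sqrt(33) ≈ 5.7446*I)
M = 202/3 (M = 2/3 - (-10*5)*4/3 = 2/3 - (-50)*4/3 = 2/3 - 1/3*(-200) = 2/3 + 200/3 = 202/3 ≈ 67.333)
C*M = (I*sqrt(33))*(202/3) = 202*I*sqrt(33)/3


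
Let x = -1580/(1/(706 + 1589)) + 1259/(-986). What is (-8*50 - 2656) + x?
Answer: -3578349075/986 ≈ -3.6292e+6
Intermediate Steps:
x = -3575335859/986 (x = -1580/(1/2295) + 1259*(-1/986) = -1580/1/2295 - 1259/986 = -1580*2295 - 1259/986 = -3626100 - 1259/986 = -3575335859/986 ≈ -3.6261e+6)
(-8*50 - 2656) + x = (-8*50 - 2656) - 3575335859/986 = (-400 - 2656) - 3575335859/986 = -3056 - 3575335859/986 = -3578349075/986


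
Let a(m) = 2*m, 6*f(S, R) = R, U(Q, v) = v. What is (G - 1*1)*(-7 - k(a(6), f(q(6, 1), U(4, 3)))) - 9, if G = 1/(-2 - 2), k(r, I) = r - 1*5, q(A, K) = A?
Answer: 17/2 ≈ 8.5000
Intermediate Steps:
f(S, R) = R/6
k(r, I) = -5 + r (k(r, I) = r - 5 = -5 + r)
G = -1/4 (G = 1/(-4) = -1/4 ≈ -0.25000)
(G - 1*1)*(-7 - k(a(6), f(q(6, 1), U(4, 3)))) - 9 = (-1/4 - 1*1)*(-7 - (-5 + 2*6)) - 9 = (-1/4 - 1)*(-7 - (-5 + 12)) - 9 = -5*(-7 - 1*7)/4 - 9 = -5*(-7 - 7)/4 - 9 = -5/4*(-14) - 9 = 35/2 - 9 = 17/2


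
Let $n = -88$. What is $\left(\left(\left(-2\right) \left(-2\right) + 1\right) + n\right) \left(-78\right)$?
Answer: $6474$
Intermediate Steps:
$\left(\left(\left(-2\right) \left(-2\right) + 1\right) + n\right) \left(-78\right) = \left(\left(\left(-2\right) \left(-2\right) + 1\right) - 88\right) \left(-78\right) = \left(\left(4 + 1\right) - 88\right) \left(-78\right) = \left(5 - 88\right) \left(-78\right) = \left(-83\right) \left(-78\right) = 6474$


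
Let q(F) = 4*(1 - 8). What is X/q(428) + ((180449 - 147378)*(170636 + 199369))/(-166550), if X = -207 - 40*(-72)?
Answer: -34306537809/466340 ≈ -73566.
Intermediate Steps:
q(F) = -28 (q(F) = 4*(-7) = -28)
X = 2673 (X = -207 + 2880 = 2673)
X/q(428) + ((180449 - 147378)*(170636 + 199369))/(-166550) = 2673/(-28) + ((180449 - 147378)*(170636 + 199369))/(-166550) = 2673*(-1/28) + (33071*370005)*(-1/166550) = -2673/28 + 12236435355*(-1/166550) = -2673/28 - 2447287071/33310 = -34306537809/466340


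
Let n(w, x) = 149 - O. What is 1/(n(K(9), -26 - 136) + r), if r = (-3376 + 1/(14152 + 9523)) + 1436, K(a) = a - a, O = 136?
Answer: -23675/45621724 ≈ -0.00051894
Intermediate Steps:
K(a) = 0
r = -45929499/23675 (r = (-3376 + 1/23675) + 1436 = -79926799/23675 + 1436 = -45929499/23675 ≈ -1940.0)
n(w, x) = 13 (n(w, x) = 149 - 1*136 = 149 - 136 = 13)
1/(n(K(9), -26 - 136) + r) = 1/(13 - 45929499/23675) = 1/(-45621724/23675) = -23675/45621724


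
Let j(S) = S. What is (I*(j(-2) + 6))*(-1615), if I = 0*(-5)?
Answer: 0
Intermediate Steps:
I = 0
(I*(j(-2) + 6))*(-1615) = (0*(-2 + 6))*(-1615) = (0*4)*(-1615) = 0*(-1615) = 0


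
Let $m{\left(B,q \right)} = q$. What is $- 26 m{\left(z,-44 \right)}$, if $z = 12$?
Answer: $1144$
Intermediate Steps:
$- 26 m{\left(z,-44 \right)} = \left(-26\right) \left(-44\right) = 1144$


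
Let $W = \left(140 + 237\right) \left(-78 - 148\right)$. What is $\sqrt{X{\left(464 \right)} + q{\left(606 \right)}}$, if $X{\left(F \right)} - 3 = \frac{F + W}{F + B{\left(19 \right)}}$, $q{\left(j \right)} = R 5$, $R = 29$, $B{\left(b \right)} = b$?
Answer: $\frac{47 i \sqrt{322}}{161} \approx 5.2384 i$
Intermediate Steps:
$W = -85202$ ($W = 377 \left(-226\right) = -85202$)
$q{\left(j \right)} = 145$ ($q{\left(j \right)} = 29 \cdot 5 = 145$)
$X{\left(F \right)} = 3 + \frac{-85202 + F}{19 + F}$ ($X{\left(F \right)} = 3 + \frac{F - 85202}{F + 19} = 3 + \frac{-85202 + F}{19 + F}$)
$\sqrt{X{\left(464 \right)} + q{\left(606 \right)}} = \sqrt{\frac{-85145 + 4 \cdot 464}{19 + 464} + 145} = \sqrt{\frac{-85145 + 1856}{483} + 145} = \sqrt{\frac{1}{483} \left(-83289\right) + 145} = \sqrt{- \frac{27763}{161} + 145} = \sqrt{- \frac{4418}{161}} = \frac{47 i \sqrt{322}}{161}$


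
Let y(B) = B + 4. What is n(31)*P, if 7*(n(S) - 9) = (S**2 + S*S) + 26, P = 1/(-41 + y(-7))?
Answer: -2011/308 ≈ -6.5292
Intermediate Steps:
y(B) = 4 + B
P = -1/44 (P = 1/(-41 + (4 - 7)) = 1/(-41 - 3) = 1/(-44) = -1/44 ≈ -0.022727)
n(S) = 89/7 + 2*S**2/7 (n(S) = 9 + ((S**2 + S*S) + 26)/7 = 9 + ((S**2 + S**2) + 26)/7 = 9 + (2*S**2 + 26)/7 = 9 + (26 + 2*S**2)/7 = 9 + (26/7 + 2*S**2/7) = 89/7 + 2*S**2/7)
n(31)*P = (89/7 + (2/7)*31**2)*(-1/44) = (89/7 + (2/7)*961)*(-1/44) = (89/7 + 1922/7)*(-1/44) = (2011/7)*(-1/44) = -2011/308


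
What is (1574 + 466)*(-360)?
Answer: -734400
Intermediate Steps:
(1574 + 466)*(-360) = 2040*(-360) = -734400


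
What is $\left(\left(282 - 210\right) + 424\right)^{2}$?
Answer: $246016$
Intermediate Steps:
$\left(\left(282 - 210\right) + 424\right)^{2} = \left(72 + 424\right)^{2} = 496^{2} = 246016$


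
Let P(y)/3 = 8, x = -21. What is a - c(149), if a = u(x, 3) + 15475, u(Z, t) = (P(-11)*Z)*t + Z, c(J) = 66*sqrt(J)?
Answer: 13942 - 66*sqrt(149) ≈ 13136.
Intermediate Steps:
P(y) = 24 (P(y) = 3*8 = 24)
u(Z, t) = Z + 24*Z*t (u(Z, t) = (24*Z)*t + Z = 24*Z*t + Z = Z + 24*Z*t)
a = 13942 (a = -21*(1 + 24*3) + 15475 = -21*(1 + 72) + 15475 = -21*73 + 15475 = -1533 + 15475 = 13942)
a - c(149) = 13942 - 66*sqrt(149)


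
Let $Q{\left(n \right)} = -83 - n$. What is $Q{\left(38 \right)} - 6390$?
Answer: $-6511$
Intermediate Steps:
$Q{\left(38 \right)} - 6390 = \left(-83 - 38\right) - 6390 = -121 - 6390 = -6511$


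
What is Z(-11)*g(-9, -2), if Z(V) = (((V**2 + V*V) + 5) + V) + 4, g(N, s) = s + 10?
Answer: 1920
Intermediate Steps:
g(N, s) = 10 + s
Z(V) = 9 + V + 2*V**2 (Z(V) = (((V**2 + V**2) + 5) + V) + 4 = ((2*V**2 + 5) + V) + 4 = ((5 + 2*V**2) + V) + 4 = (5 + V + 2*V**2) + 4 = 9 + V + 2*V**2)
Z(-11)*g(-9, -2) = (9 - 11 + 2*(-11)**2)*(10 - 2) = (9 - 11 + 2*121)*8 = (9 - 11 + 242)*8 = 240*8 = 1920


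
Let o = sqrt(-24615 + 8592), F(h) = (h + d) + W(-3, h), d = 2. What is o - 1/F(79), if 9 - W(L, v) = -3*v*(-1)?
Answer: 1/147 + 7*I*sqrt(327) ≈ 0.0068027 + 126.58*I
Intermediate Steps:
W(L, v) = 9 - 3*v (W(L, v) = 9 - (-3*v)*(-1) = 9 - 3*v)
F(h) = 11 - 2*h (F(h) = (h + 2) + (9 - 3*h) = (2 + h) + (9 - 3*h) = 11 - 2*h)
o = 7*I*sqrt(327) (o = sqrt(-16023) = 7*I*sqrt(327) ≈ 126.58*I)
o - 1/F(79) = 7*I*sqrt(327) - 1/(11 - 2*79) = 7*I*sqrt(327) - 1/(11 - 158) = 7*I*sqrt(327) - 1/(-147) = 7*I*sqrt(327) - 1*(-1/147) = 7*I*sqrt(327) + 1/147 = 1/147 + 7*I*sqrt(327)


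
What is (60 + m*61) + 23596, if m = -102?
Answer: 17434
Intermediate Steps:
(60 + m*61) + 23596 = (60 - 102*61) + 23596 = (60 - 6222) + 23596 = -6162 + 23596 = 17434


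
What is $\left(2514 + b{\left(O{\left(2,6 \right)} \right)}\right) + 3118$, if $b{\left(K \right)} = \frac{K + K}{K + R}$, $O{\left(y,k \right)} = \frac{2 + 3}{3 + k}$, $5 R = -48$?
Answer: $\frac{2292174}{407} \approx 5631.9$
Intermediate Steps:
$R = - \frac{48}{5}$ ($R = \frac{1}{5} \left(-48\right) = - \frac{48}{5} \approx -9.6$)
$O{\left(y,k \right)} = \frac{5}{3 + k}$
$b{\left(K \right)} = \frac{2 K}{- \frac{48}{5} + K}$ ($b{\left(K \right)} = \frac{K + K}{K - \frac{48}{5}} = \frac{2 K}{- \frac{48}{5} + K}$)
$\left(2514 + b{\left(O{\left(2,6 \right)} \right)}\right) + 3118 = \left(2514 + \frac{10 \frac{5}{3 + 6}}{-48 + 5 \frac{5}{3 + 6}}\right) + 3118 = \left(2514 + \frac{10 \cdot \frac{5}{9}}{-48 + 5 \cdot \frac{5}{9}}\right) + 3118 = \left(2514 + \frac{10 \cdot 5 \cdot \frac{1}{9}}{-48 + 5 \cdot 5 \cdot \frac{1}{9}}\right) + 3118 = \left(2514 + 10 \cdot \frac{5}{9} \frac{1}{-48 + 5 \cdot \frac{5}{9}}\right) + 3118 = \left(2514 + 10 \cdot \frac{5}{9} \frac{1}{-48 + \frac{25}{9}}\right) + 3118 = \left(2514 + 10 \cdot \frac{5}{9} \frac{1}{- \frac{407}{9}}\right) + 3118 = \left(2514 + 10 \cdot \frac{5}{9} \left(- \frac{9}{407}\right)\right) + 3118 = \left(2514 - \frac{50}{407}\right) + 3118 = \frac{1023148}{407} + 3118 = \frac{2292174}{407}$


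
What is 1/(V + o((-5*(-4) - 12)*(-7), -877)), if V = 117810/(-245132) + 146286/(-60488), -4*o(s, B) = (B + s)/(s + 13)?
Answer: -19924512809/165840624669 ≈ -0.12014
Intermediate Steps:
o(s, B) = -(B + s)/(4*(13 + s)) (o(s, B) = -(B + s)/(4*(s + 13)) = -(B + s)/(4*(13 + s)))
V = -5373183879/1853443052 (V = 117810*(-1/245132) + 146286*(-1/60488) = -58905/122566 - 73143/30244 = -5373183879/1853443052 ≈ -2.8990)
1/(V + o((-5*(-4) - 12)*(-7), -877)) = 1/(-5373183879/1853443052 + (-1*(-877) - (-5*(-4) - 12)*(-7))/(4*(13 + (-5*(-4) - 12)*(-7)))) = 1/(-5373183879/1853443052 + (877 - (20 - 12)*(-7))/(4*(13 + (20 - 12)*(-7)))) = 1/(-5373183879/1853443052 + (877 - 8*(-7))/(4*(13 + 8*(-7)))) = 1/(-5373183879/1853443052 + (877 - 1*(-56))/(4*(13 - 56))) = 1/(-5373183879/1853443052 + (¼)*(877 + 56)/(-43)) = 1/(-5373183879/1853443052 + (¼)*(-1/43)*933) = 1/(-5373183879/1853443052 - 933/172) = 1/(-165840624669/19924512809) = -19924512809/165840624669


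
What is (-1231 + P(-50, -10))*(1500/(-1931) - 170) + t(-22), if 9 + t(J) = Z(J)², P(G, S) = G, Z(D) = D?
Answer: 423352595/1931 ≈ 2.1924e+5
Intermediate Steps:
t(J) = -9 + J²
(-1231 + P(-50, -10))*(1500/(-1931) - 170) + t(-22) = (-1231 - 50)*(1500/(-1931) - 170) + (-9 + (-22)²) = -1281*(1500*(-1/1931) - 170) + (-9 + 484) = -1281*(-1500/1931 - 170) + 475 = -1281*(-329770/1931) + 475 = 422435370/1931 + 475 = 423352595/1931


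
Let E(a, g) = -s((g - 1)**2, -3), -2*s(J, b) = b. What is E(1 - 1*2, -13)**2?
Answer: 9/4 ≈ 2.2500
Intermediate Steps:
s(J, b) = -b/2
E(a, g) = -3/2 (E(a, g) = -(-1)*(-3)/2 = -1*3/2 = -3/2)
E(1 - 1*2, -13)**2 = (-3/2)**2 = 9/4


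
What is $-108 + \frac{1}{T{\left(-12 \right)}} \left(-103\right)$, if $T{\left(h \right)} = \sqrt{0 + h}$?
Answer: $-108 + \frac{103 i \sqrt{3}}{6} \approx -108.0 + 29.734 i$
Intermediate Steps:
$T{\left(h \right)} = \sqrt{h}$
$-108 + \frac{1}{T{\left(-12 \right)}} \left(-103\right) = -108 + \frac{1}{\sqrt{-12}} \left(-103\right) = -108 + \frac{1}{2 i \sqrt{3}} \left(-103\right) = -108 + - \frac{i \sqrt{3}}{6} \left(-103\right) = -108 + \frac{103 i \sqrt{3}}{6}$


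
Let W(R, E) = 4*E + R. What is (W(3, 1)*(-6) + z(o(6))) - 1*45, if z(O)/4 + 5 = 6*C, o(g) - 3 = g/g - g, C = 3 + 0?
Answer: -35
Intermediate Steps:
W(R, E) = R + 4*E
C = 3
o(g) = 4 - g (o(g) = 3 + (g/g - g) = 3 + (1 - g) = 4 - g)
z(O) = 52 (z(O) = -20 + 4*(6*3) = -20 + 4*18 = -20 + 72 = 52)
(W(3, 1)*(-6) + z(o(6))) - 1*45 = ((3 + 4*1)*(-6) + 52) - 1*45 = ((3 + 4)*(-6) + 52) - 45 = (7*(-6) + 52) - 45 = (-42 + 52) - 45 = 10 - 45 = -35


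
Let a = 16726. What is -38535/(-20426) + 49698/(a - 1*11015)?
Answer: 176457819/16664698 ≈ 10.589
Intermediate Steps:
-38535/(-20426) + 49698/(a - 1*11015) = -38535/(-20426) + 49698/(16726 - 1*11015) = -38535*(-1/20426) + 49698/(16726 - 11015) = 5505/2918 + 49698/5711 = 176457819/16664698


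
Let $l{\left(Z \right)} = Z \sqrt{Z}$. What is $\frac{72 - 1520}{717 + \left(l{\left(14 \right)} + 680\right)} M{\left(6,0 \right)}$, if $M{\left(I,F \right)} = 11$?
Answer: $- \frac{22251416}{1948865} + \frac{222992 \sqrt{14}}{1948865} \approx -10.99$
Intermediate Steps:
$l{\left(Z \right)} = Z^{\frac{3}{2}}$
$\frac{72 - 1520}{717 + \left(l{\left(14 \right)} + 680\right)} M{\left(6,0 \right)} = \frac{72 - 1520}{717 + \left(14^{\frac{3}{2}} + 680\right)} 11 = - \frac{1448}{717 + \left(14 \sqrt{14} + 680\right)} 11 = - \frac{1448}{717 + \left(680 + 14 \sqrt{14}\right)} 11 = - \frac{1448}{1397 + 14 \sqrt{14}} \cdot 11 = - \frac{15928}{1397 + 14 \sqrt{14}}$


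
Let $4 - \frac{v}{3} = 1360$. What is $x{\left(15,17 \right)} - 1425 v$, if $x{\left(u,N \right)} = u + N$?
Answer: $5796932$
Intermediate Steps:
$x{\left(u,N \right)} = N + u$
$v = -4068$ ($v = 12 - 4080 = -4068$)
$x{\left(15,17 \right)} - 1425 v = \left(17 + 15\right) - -5796900 = 32 + 5796900 = 5796932$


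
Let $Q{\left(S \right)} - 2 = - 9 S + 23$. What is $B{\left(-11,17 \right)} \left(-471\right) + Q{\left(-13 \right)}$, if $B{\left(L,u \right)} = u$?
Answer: $-7865$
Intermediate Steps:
$Q{\left(S \right)} = 25 - 9 S$ ($Q{\left(S \right)} = 2 - \left(-23 + 9 S\right) = 25 - 9 S$)
$B{\left(-11,17 \right)} \left(-471\right) + Q{\left(-13 \right)} = 17 \left(-471\right) + \left(25 - -117\right) = -8007 + \left(25 + 117\right) = -8007 + 142 = -7865$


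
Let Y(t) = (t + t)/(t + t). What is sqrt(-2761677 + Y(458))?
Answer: 2*I*sqrt(690419) ≈ 1661.8*I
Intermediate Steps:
Y(t) = 1 (Y(t) = (2*t)/((2*t)) = (2*t)*(1/(2*t)) = 1)
sqrt(-2761677 + Y(458)) = sqrt(-2761677 + 1) = sqrt(-2761676) = 2*I*sqrt(690419)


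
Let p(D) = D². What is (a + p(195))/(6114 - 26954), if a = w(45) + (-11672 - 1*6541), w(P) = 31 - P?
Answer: -19/20 ≈ -0.95000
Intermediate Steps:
a = -18227 (a = (31 - 1*45) + (-11672 - 1*6541) = (31 - 45) + (-11672 - 6541) = -14 - 18213 = -18227)
(a + p(195))/(6114 - 26954) = (-18227 + 195²)/(6114 - 26954) = (-18227 + 38025)/(-20840) = 19798*(-1/20840) = -19/20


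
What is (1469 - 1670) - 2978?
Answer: -3179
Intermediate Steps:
(1469 - 1670) - 2978 = -201 - 2978 = -3179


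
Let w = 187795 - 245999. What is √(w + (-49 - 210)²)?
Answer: √8877 ≈ 94.218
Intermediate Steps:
w = -58204
√(w + (-49 - 210)²) = √(-58204 + (-49 - 210)²) = √(-58204 + (-259)²) = √(-58204 + 67081) = √8877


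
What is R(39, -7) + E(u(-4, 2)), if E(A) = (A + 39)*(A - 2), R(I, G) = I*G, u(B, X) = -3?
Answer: -453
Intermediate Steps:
R(I, G) = G*I
E(A) = (-2 + A)*(39 + A) (E(A) = (39 + A)*(-2 + A) = (-2 + A)*(39 + A))
R(39, -7) + E(u(-4, 2)) = -7*39 + (-78 + (-3)² + 37*(-3)) = -273 + (-78 + 9 - 111) = -273 - 180 = -453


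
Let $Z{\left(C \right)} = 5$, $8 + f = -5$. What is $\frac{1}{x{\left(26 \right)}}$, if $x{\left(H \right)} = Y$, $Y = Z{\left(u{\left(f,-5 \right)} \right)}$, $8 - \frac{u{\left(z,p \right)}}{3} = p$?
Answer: $\frac{1}{5} \approx 0.2$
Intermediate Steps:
$f = -13$ ($f = -8 - 5 = -13$)
$u{\left(z,p \right)} = 24 - 3 p$
$Y = 5$
$x{\left(H \right)} = 5$
$\frac{1}{x{\left(26 \right)}} = \frac{1}{5}$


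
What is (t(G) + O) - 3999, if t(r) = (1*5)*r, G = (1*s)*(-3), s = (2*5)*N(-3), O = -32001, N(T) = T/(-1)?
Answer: -36450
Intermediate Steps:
N(T) = -T (N(T) = T*(-1) = -T)
s = 30 (s = (2*5)*(-1*(-3)) = 10*3 = 30)
G = -90 (G = (1*30)*(-3) = 30*(-3) = -90)
t(r) = 5*r
(t(G) + O) - 3999 = (5*(-90) - 32001) - 3999 = (-450 - 32001) - 3999 = -32451 - 3999 = -36450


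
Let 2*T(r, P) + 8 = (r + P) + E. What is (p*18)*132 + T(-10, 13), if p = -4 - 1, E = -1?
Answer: -11883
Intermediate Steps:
p = -5
T(r, P) = -9/2 + P/2 + r/2 (T(r, P) = -4 + ((r + P) - 1)/2 = -4 + ((P + r) - 1)/2 = -4 + (-1 + P + r)/2 = -4 + (-½ + P/2 + r/2) = -9/2 + P/2 + r/2)
(p*18)*132 + T(-10, 13) = -5*18*132 + (-9/2 + (½)*13 + (½)*(-10)) = -90*132 + (-9/2 + 13/2 - 5) = -11880 - 3 = -11883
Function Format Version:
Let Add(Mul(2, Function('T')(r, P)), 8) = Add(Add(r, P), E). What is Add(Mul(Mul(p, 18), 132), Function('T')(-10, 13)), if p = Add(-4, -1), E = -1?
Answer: -11883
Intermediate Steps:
p = -5
Function('T')(r, P) = Add(Rational(-9, 2), Mul(Rational(1, 2), P), Mul(Rational(1, 2), r)) (Function('T')(r, P) = Add(-4, Mul(Rational(1, 2), Add(Add(r, P), -1))) = Add(-4, Mul(Rational(1, 2), Add(Add(P, r), -1))) = Add(-4, Mul(Rational(1, 2), Add(-1, P, r))) = Add(-4, Add(Rational(-1, 2), Mul(Rational(1, 2), P), Mul(Rational(1, 2), r))) = Add(Rational(-9, 2), Mul(Rational(1, 2), P), Mul(Rational(1, 2), r)))
Add(Mul(Mul(p, 18), 132), Function('T')(-10, 13)) = Add(Mul(Mul(-5, 18), 132), Add(Rational(-9, 2), Mul(Rational(1, 2), 13), Mul(Rational(1, 2), -10))) = Add(Mul(-90, 132), Add(Rational(-9, 2), Rational(13, 2), -5)) = Add(-11880, -3) = -11883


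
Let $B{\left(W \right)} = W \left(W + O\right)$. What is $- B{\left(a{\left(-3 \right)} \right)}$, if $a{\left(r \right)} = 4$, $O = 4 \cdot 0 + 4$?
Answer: $-32$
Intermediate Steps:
$O = 4$ ($O = 0 + 4 = 4$)
$B{\left(W \right)} = W \left(4 + W\right)$ ($B{\left(W \right)} = W \left(W + 4\right) = W \left(4 + W\right)$)
$- B{\left(a{\left(-3 \right)} \right)} = - 4 \left(4 + 4\right) = - 4 \cdot 8 = \left(-1\right) 32 = -32$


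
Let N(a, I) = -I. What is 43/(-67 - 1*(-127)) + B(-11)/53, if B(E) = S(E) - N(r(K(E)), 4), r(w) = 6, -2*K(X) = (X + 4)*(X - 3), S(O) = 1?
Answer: 2579/3180 ≈ 0.81101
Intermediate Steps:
K(X) = -(-3 + X)*(4 + X)/2 (K(X) = -(X + 4)*(X - 3)/2 = -(4 + X)*(-3 + X)/2 = -(-3 + X)*(4 + X)/2)
B(E) = 5 (B(E) = 1 - (-1)*4 = 1 - 1*(-4) = 1 + 4 = 5)
43/(-67 - 1*(-127)) + B(-11)/53 = 43/(-67 - 1*(-127)) + 5/53 = 43/(-67 + 127) + 5*(1/53) = 43/60 + 5/53 = 2579/3180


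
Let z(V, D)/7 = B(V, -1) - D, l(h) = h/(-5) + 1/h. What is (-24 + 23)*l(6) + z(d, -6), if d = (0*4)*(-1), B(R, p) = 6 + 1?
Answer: 2761/30 ≈ 92.033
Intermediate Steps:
B(R, p) = 7
d = 0 (d = 0*(-1) = 0)
l(h) = 1/h - h/5 (l(h) = h*(-⅕) + 1/h = -h/5 + 1/h = 1/h - h/5)
z(V, D) = 49 - 7*D (z(V, D) = 7*(7 - D) = 49 - 7*D)
(-24 + 23)*l(6) + z(d, -6) = (-24 + 23)*(1/6 - ⅕*6) + (49 - 7*(-6)) = -(⅙ - 6/5) + (49 + 42) = -1*(-31/30) + 91 = 31/30 + 91 = 2761/30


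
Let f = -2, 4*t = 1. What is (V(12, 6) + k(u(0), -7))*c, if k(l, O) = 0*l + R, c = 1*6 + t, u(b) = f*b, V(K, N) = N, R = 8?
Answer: 175/2 ≈ 87.500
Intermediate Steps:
t = 1/4 (t = (1/4)*1 = 1/4 ≈ 0.25000)
u(b) = -2*b
c = 25/4 (c = 1*6 + 1/4 = 6 + 1/4 = 25/4 ≈ 6.2500)
k(l, O) = 8 (k(l, O) = 0*l + 8 = 0 + 8 = 8)
(V(12, 6) + k(u(0), -7))*c = (6 + 8)*(25/4) = 14*(25/4) = 175/2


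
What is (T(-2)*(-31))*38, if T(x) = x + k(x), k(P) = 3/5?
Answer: 8246/5 ≈ 1649.2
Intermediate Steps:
k(P) = 3/5 (k(P) = 3*(1/5) = 3/5)
T(x) = 3/5 + x (T(x) = x + 3/5 = 3/5 + x)
(T(-2)*(-31))*38 = ((3/5 - 2)*(-31))*38 = -7/5*(-31)*38 = (217/5)*38 = 8246/5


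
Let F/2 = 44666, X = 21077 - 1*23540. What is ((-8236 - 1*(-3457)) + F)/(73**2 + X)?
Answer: 84553/2866 ≈ 29.502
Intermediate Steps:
X = -2463 (X = 21077 - 23540 = -2463)
F = 89332 (F = 2*44666 = 89332)
((-8236 - 1*(-3457)) + F)/(73**2 + X) = ((-8236 - 1*(-3457)) + 89332)/(73**2 - 2463) = ((-8236 + 3457) + 89332)/(5329 - 2463) = (-4779 + 89332)/2866 = 84553*(1/2866) = 84553/2866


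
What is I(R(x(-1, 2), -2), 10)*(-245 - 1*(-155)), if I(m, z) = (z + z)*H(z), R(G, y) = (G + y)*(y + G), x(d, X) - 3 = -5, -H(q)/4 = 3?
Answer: 21600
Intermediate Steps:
H(q) = -12 (H(q) = -4*3 = -12)
x(d, X) = -2 (x(d, X) = 3 - 5 = -2)
R(G, y) = (G + y)² (R(G, y) = (G + y)*(G + y) = (G + y)²)
I(m, z) = -24*z (I(m, z) = (z + z)*(-12) = (2*z)*(-12) = -24*z)
I(R(x(-1, 2), -2), 10)*(-245 - 1*(-155)) = (-24*10)*(-245 - 1*(-155)) = -240*(-245 + 155) = -240*(-90) = 21600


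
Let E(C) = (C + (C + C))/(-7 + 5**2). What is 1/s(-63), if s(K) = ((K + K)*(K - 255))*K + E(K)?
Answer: -2/5048589 ≈ -3.9615e-7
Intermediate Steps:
E(C) = C/6 (E(C) = (C + 2*C)/(-7 + 25) = (3*C)/18 = (3*C)*(1/18) = C/6)
s(K) = K/6 + 2*K**2*(-255 + K) (s(K) = ((K + K)*(K - 255))*K + K/6 = ((2*K)*(-255 + K))*K + K/6 = (2*K*(-255 + K))*K + K/6 = 2*K**2*(-255 + K) + K/6 = K/6 + 2*K**2*(-255 + K))
1/s(-63) = 1/((1/6)*(-63)*(1 - 3060*(-63) + 12*(-63)**2)) = 1/((1/6)*(-63)*(1 + 192780 + 12*3969)) = 1/((1/6)*(-63)*(1 + 192780 + 47628)) = 1/((1/6)*(-63)*240409) = 1/(-5048589/2) = -2/5048589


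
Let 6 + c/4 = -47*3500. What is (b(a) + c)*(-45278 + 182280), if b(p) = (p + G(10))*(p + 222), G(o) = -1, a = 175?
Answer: -80686779892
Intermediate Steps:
c = -658024 (c = -24 + 4*(-47*3500) = -24 + 4*(-164500) = -24 - 658000 = -658024)
b(p) = (-1 + p)*(222 + p) (b(p) = (p - 1)*(p + 222) = (-1 + p)*(222 + p))
(b(a) + c)*(-45278 + 182280) = ((-222 + 175**2 + 221*175) - 658024)*(-45278 + 182280) = ((-222 + 30625 + 38675) - 658024)*137002 = (69078 - 658024)*137002 = -588946*137002 = -80686779892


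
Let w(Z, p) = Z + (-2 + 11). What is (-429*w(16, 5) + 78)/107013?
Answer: -3549/35671 ≈ -0.099493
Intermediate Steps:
w(Z, p) = 9 + Z (w(Z, p) = Z + 9 = 9 + Z)
(-429*w(16, 5) + 78)/107013 = (-429*(9 + 16) + 78)/107013 = (-429*25 + 78)*(1/107013) = (-10725 + 78)*(1/107013) = -10647*1/107013 = -3549/35671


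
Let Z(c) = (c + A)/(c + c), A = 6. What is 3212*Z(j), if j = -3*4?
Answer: 803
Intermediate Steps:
j = -12
Z(c) = (6 + c)/(2*c) (Z(c) = (c + 6)/(c + c) = (6 + c)/((2*c)) = (6 + c)*(1/(2*c)) = (6 + c)/(2*c))
3212*Z(j) = 3212*((½)*(6 - 12)/(-12)) = 3212*((½)*(-1/12)*(-6)) = 3212*(¼) = 803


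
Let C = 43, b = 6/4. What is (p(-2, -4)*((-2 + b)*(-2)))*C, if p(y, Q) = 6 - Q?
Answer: 430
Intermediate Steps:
b = 3/2 (b = 6*(¼) = 3/2 ≈ 1.5000)
(p(-2, -4)*((-2 + b)*(-2)))*C = ((6 - 1*(-4))*((-2 + 3/2)*(-2)))*43 = ((6 + 4)*(-½*(-2)))*43 = (10*1)*43 = 10*43 = 430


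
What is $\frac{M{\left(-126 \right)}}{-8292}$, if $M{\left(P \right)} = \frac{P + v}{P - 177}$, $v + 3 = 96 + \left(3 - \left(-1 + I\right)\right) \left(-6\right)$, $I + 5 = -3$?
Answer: $- \frac{35}{837492} \approx -4.1791 \cdot 10^{-5}$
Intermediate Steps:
$I = -8$ ($I = -5 - 3 = -8$)
$v = 21$ ($v = -3 + \left(96 + \left(3 + \left(1 - -8\right)\right) \left(-6\right)\right) = -3 + \left(96 + \left(3 + \left(1 + 8\right)\right) \left(-6\right)\right) = -3 + \left(96 + \left(3 + 9\right) \left(-6\right)\right) = -3 + \left(96 + 12 \left(-6\right)\right) = -3 + \left(96 - 72\right) = -3 + 24 = 21$)
$M{\left(P \right)} = \frac{21 + P}{-177 + P}$ ($M{\left(P \right)} = \frac{P + 21}{P - 177} = \frac{21 + P}{-177 + P}$)
$\frac{M{\left(-126 \right)}}{-8292} = \frac{\frac{1}{-177 - 126} \left(21 - 126\right)}{-8292} = \frac{1}{-303} \left(-105\right) \left(- \frac{1}{8292}\right) = \left(- \frac{1}{303}\right) \left(-105\right) \left(- \frac{1}{8292}\right) = \frac{35}{101} \left(- \frac{1}{8292}\right) = - \frac{35}{837492}$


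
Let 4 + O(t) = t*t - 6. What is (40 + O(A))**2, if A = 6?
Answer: 4356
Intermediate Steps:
O(t) = -10 + t**2 (O(t) = -4 + (t*t - 6) = -4 + (t**2 - 6) = -4 + (-6 + t**2) = -10 + t**2)
(40 + O(A))**2 = (40 + (-10 + 6**2))**2 = (40 + (-10 + 36))**2 = (40 + 26)**2 = 66**2 = 4356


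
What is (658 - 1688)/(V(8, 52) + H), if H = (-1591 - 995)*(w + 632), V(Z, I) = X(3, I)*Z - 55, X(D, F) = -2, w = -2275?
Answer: -1030/4248727 ≈ -0.00024243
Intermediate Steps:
V(Z, I) = -55 - 2*Z (V(Z, I) = -2*Z - 55 = -55 - 2*Z)
H = 4248798 (H = (-1591 - 995)*(-2275 + 632) = -2586*(-1643) = 4248798)
(658 - 1688)/(V(8, 52) + H) = (658 - 1688)/((-55 - 2*8) + 4248798) = -1030/((-55 - 16) + 4248798) = -1030/(-71 + 4248798) = -1030/4248727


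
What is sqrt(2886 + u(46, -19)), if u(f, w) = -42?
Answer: 6*sqrt(79) ≈ 53.329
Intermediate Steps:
sqrt(2886 + u(46, -19)) = sqrt(2886 - 42) = sqrt(2844) = 6*sqrt(79)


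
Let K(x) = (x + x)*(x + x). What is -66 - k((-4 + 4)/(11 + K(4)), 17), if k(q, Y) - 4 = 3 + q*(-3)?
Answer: -73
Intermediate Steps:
K(x) = 4*x² (K(x) = (2*x)*(2*x) = 4*x²)
k(q, Y) = 7 - 3*q (k(q, Y) = 4 + (3 + q*(-3)) = 4 + (3 - 3*q) = 7 - 3*q)
-66 - k((-4 + 4)/(11 + K(4)), 17) = -66 - (7 - 3*(-4 + 4)/(11 + 4*4²)) = -66 - (7 - 0/(11 + 4*16)) = -66 - (7 - 0/(11 + 64)) = -66 - (7 - 0/75) = -66 - (7 - 3*0) = -66 - (7 + 0) = -66 - 1*7 = -66 - 7 = -73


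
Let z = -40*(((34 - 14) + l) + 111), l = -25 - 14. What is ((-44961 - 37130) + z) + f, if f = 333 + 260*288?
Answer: -10558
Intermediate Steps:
f = 75213 (f = 333 + 74880 = 75213)
l = -39
z = -3680 (z = -40*(((34 - 14) - 39) + 111) = -40*((20 - 39) + 111) = -40*(-19 + 111) = -40*92 = -3680)
((-44961 - 37130) + z) + f = ((-44961 - 37130) - 3680) + 75213 = (-82091 - 3680) + 75213 = -85771 + 75213 = -10558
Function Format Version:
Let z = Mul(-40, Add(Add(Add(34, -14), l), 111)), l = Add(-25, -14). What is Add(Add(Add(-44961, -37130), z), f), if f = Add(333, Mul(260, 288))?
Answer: -10558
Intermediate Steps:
f = 75213 (f = Add(333, 74880) = 75213)
l = -39
z = -3680 (z = Mul(-40, Add(Add(Add(34, -14), -39), 111)) = Mul(-40, Add(Add(20, -39), 111)) = Mul(-40, Add(-19, 111)) = Mul(-40, 92) = -3680)
Add(Add(Add(-44961, -37130), z), f) = Add(Add(Add(-44961, -37130), -3680), 75213) = Add(Add(-82091, -3680), 75213) = Add(-85771, 75213) = -10558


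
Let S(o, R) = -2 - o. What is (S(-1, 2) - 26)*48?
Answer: -1296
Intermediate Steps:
(S(-1, 2) - 26)*48 = ((-2 - 1*(-1)) - 26)*48 = ((-2 + 1) - 26)*48 = (-1 - 26)*48 = -27*48 = -1296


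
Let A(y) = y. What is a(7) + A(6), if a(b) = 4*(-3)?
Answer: -6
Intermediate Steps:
a(b) = -12
a(7) + A(6) = -12 + 6 = -6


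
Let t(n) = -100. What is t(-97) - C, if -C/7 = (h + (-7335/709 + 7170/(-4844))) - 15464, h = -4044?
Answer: -33543937119/245314 ≈ -1.3674e+5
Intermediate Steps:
C = 33519405719/245314 (C = -7*((-4044 + (-7335/709 + 7170/(-4844))) - 15464) = -7*((-4044 + (-7335*1/709 + 7170*(-1/4844))) - 15464) = -7*((-4044 + (-7335/709 - 3585/2422)) - 15464) = -7*((-4044 - 20307135/1717198) - 15464) = -7*(-6964655847/1717198 - 15464) = -7*(-33519405719/1717198) = 33519405719/245314 ≈ 1.3664e+5)
t(-97) - C = -100 - 1*33519405719/245314 = -100 - 33519405719/245314 = -33543937119/245314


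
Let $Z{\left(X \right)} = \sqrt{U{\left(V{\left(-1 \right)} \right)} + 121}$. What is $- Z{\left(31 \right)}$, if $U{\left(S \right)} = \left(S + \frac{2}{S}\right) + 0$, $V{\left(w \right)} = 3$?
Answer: $- \frac{\sqrt{1122}}{3} \approx -11.165$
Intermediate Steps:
$U{\left(S \right)} = S + \frac{2}{S}$
$Z{\left(X \right)} = \frac{\sqrt{1122}}{3}$ ($Z{\left(X \right)} = \sqrt{\left(3 + \frac{2}{3}\right) + 121} = \sqrt{\frac{11}{3} + 121} = \sqrt{\frac{374}{3}} = \frac{\sqrt{1122}}{3}$)
$- Z{\left(31 \right)} = - \frac{\sqrt{1122}}{3}$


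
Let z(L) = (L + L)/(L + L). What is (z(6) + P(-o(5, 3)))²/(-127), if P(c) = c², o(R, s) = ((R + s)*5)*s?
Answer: -207388801/127 ≈ -1.6330e+6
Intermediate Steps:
o(R, s) = s*(5*R + 5*s) (o(R, s) = (5*R + 5*s)*s = s*(5*R + 5*s))
z(L) = 1 (z(L) = (2*L)/((2*L)) = (2*L)*(1/(2*L)) = 1)
(z(6) + P(-o(5, 3)))²/(-127) = (1 + (-5*3*(5 + 3))²)²/(-127) = (1 + (-5*3*8)²)²*(-1/127) = (1 + (-1*120)²)²*(-1/127) = (1 + (-120)²)²*(-1/127) = (1 + 14400)²*(-1/127) = 14401²*(-1/127) = 207388801*(-1/127) = -207388801/127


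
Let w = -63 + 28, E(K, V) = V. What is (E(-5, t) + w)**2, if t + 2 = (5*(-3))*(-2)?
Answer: 49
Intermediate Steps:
t = 28 (t = -2 + (5*(-3))*(-2) = -2 - 15*(-2) = -2 + 30 = 28)
w = -35
(E(-5, t) + w)**2 = (28 - 35)**2 = (-7)**2 = 49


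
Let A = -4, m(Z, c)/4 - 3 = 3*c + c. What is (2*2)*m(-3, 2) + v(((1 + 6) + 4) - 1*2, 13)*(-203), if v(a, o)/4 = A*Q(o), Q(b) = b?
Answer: 42400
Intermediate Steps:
m(Z, c) = 12 + 16*c (m(Z, c) = 12 + 4*(3*c + c) = 12 + 4*(4*c) = 12 + 16*c)
v(a, o) = -16*o (v(a, o) = 4*(-4*o) = -16*o)
(2*2)*m(-3, 2) + v(((1 + 6) + 4) - 1*2, 13)*(-203) = (2*2)*(12 + 16*2) - 16*13*(-203) = 4*(12 + 32) - 208*(-203) = 4*44 + 42224 = 176 + 42224 = 42400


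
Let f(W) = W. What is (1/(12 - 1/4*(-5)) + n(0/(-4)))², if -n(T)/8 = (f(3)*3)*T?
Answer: 16/2809 ≈ 0.0056960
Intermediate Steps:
n(T) = -72*T (n(T) = -8*3*3*T = -72*T)
(1/(12 - 1/4*(-5)) + n(0/(-4)))² = (1/(12 - 1/4*(-5)) - 0/(-4))² = (1/(12 - 1*¼*(-5)) - 0*(-1)/4)² = (1/(12 - ¼*(-5)) - 72*0)² = (1/(12 + 5/4) + 0)² = (1/(53/4) + 0)² = (4/53 + 0)² = (4/53)² = 16/2809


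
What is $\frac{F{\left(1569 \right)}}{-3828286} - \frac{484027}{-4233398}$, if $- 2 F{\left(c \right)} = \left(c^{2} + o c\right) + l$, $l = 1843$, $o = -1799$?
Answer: $\frac{1093041695849}{16206658295828} \approx 0.067444$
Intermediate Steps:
$F{\left(c \right)} = - \frac{1843}{2} - \frac{c^{2}}{2} + \frac{1799 c}{2}$ ($F{\left(c \right)} = - \frac{\left(c^{2} - 1799 c\right) + 1843}{2} = - \frac{1843 + c^{2} - 1799 c}{2} = - \frac{1843}{2} - \frac{c^{2}}{2} + \frac{1799 c}{2}$)
$\frac{F{\left(1569 \right)}}{-3828286} - \frac{484027}{-4233398} = \frac{- \frac{1843}{2} - \frac{1569^{2}}{2} + \frac{1799}{2} \cdot 1569}{-3828286} - \frac{484027}{-4233398} = \left(- \frac{1843}{2} - \frac{2461761}{2} + \frac{2822631}{2}\right) \left(- \frac{1}{3828286}\right) - - \frac{484027}{4233398} = \left(- \frac{1843}{2} - \frac{2461761}{2} + \frac{2822631}{2}\right) \left(- \frac{1}{3828286}\right) + \frac{484027}{4233398} = \frac{359027}{2} \left(- \frac{1}{3828286}\right) + \frac{484027}{4233398} = - \frac{359027}{7656572} + \frac{484027}{4233398} = \frac{1093041695849}{16206658295828}$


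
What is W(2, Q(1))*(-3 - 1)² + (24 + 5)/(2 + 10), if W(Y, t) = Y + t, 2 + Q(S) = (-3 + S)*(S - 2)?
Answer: 413/12 ≈ 34.417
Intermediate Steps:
Q(S) = -2 + (-3 + S)*(-2 + S) (Q(S) = -2 + (-3 + S)*(S - 2) = -2 + (-3 + S)*(-2 + S))
W(2, Q(1))*(-3 - 1)² + (24 + 5)/(2 + 10) = (2 + (4 + 1² - 5*1))*(-3 - 1)² + (24 + 5)/(2 + 10) = (2 + (4 + 1 - 5))*(-4)² + 29/12 = (2 + 0)*16 + 29*(1/12) = 2*16 + 29/12 = 32 + 29/12 = 413/12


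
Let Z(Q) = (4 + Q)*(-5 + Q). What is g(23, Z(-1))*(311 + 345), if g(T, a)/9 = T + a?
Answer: 29520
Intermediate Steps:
Z(Q) = (-5 + Q)*(4 + Q)
g(T, a) = 9*T + 9*a (g(T, a) = 9*(T + a) = 9*T + 9*a)
g(23, Z(-1))*(311 + 345) = (9*23 + 9*(-20 + (-1)**2 - 1*(-1)))*(311 + 345) = (207 + 9*(-20 + 1 + 1))*656 = (207 + 9*(-18))*656 = (207 - 162)*656 = 45*656 = 29520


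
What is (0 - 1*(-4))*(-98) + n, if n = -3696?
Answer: -4088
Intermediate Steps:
(0 - 1*(-4))*(-98) + n = (0 - 1*(-4))*(-98) - 3696 = (0 + 4)*(-98) - 3696 = 4*(-98) - 3696 = -392 - 3696 = -4088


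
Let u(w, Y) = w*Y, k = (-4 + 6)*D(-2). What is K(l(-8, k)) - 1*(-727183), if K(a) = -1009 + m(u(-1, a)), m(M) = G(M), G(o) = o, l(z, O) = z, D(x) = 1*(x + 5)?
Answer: 726182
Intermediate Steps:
D(x) = 5 + x (D(x) = 1*(5 + x) = 5 + x)
k = 6 (k = (-4 + 6)*(5 - 2) = 2*3 = 6)
u(w, Y) = Y*w
m(M) = M
K(a) = -1009 - a (K(a) = -1009 + a*(-1) = -1009 - a)
K(l(-8, k)) - 1*(-727183) = (-1009 - 1*(-8)) - 1*(-727183) = (-1009 + 8) + 727183 = -1001 + 727183 = 726182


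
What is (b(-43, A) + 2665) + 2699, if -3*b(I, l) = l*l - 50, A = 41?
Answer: 14461/3 ≈ 4820.3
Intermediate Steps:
b(I, l) = 50/3 - l**2/3 (b(I, l) = -(l*l - 50)/3 = -(l**2 - 50)/3 = -(-50 + l**2)/3 = 50/3 - l**2/3)
(b(-43, A) + 2665) + 2699 = ((50/3 - 1/3*41**2) + 2665) + 2699 = ((50/3 - 1/3*1681) + 2665) + 2699 = ((50/3 - 1681/3) + 2665) + 2699 = (-1631/3 + 2665) + 2699 = 6364/3 + 2699 = 14461/3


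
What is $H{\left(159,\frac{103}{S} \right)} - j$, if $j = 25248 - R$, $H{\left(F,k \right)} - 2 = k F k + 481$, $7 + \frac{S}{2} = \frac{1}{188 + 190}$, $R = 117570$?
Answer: $\frac{709521390276}{6996025} \approx 1.0142 \cdot 10^{5}$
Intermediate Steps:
$S = - \frac{2645}{189}$ ($S = -14 + \frac{2}{188 + 190} = -14 + \frac{2}{378} = -14 + 2 \cdot \frac{1}{378} = -14 + \frac{1}{189} = - \frac{2645}{189} \approx -13.995$)
$H{\left(F,k \right)} = 483 + F k^{2}$ ($H{\left(F,k \right)} = 2 + \left(k F k + 481\right) = 2 + \left(F k k + 481\right) = 2 + \left(F k^{2} + 481\right) = 2 + \left(481 + F k^{2}\right) = 483 + F k^{2}$)
$j = -92322$ ($j = 25248 - 117570 = -92322$)
$H{\left(159,\frac{103}{S} \right)} - j = \left(483 + 159 \left(\frac{103}{- \frac{2645}{189}}\right)^{2}\right) - -92322 = \left(483 + 159 \left(103 \left(- \frac{189}{2645}\right)\right)^{2}\right) + 92322 = \left(483 + 159 \left(- \frac{19467}{2645}\right)^{2}\right) + 92322 = \left(483 + 159 \cdot \frac{378964089}{6996025}\right) + 92322 = \left(483 + \frac{60255290151}{6996025}\right) + 92322 = \frac{63634370226}{6996025} + 92322 = \frac{709521390276}{6996025}$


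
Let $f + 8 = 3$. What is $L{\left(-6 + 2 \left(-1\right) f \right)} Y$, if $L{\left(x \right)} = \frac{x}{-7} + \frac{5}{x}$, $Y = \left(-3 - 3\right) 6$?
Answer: $- \frac{171}{7} \approx -24.429$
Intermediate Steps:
$f = -5$ ($f = -8 + 3 = -5$)
$Y = -36$ ($Y = \left(-6\right) 6 = -36$)
$L{\left(x \right)} = \frac{5}{x} - \frac{x}{7}$ ($L{\left(x \right)} = x \left(- \frac{1}{7}\right) + \frac{5}{x} = - \frac{x}{7} + \frac{5}{x} = \frac{5}{x} - \frac{x}{7}$)
$L{\left(-6 + 2 \left(-1\right) f \right)} Y = \left(\frac{5}{-6 + 2 \left(-1\right) \left(-5\right)} - \frac{-6 + 2 \left(-1\right) \left(-5\right)}{7}\right) \left(-36\right) = \left(\frac{5}{-6 - -10} - \frac{-6 - -10}{7}\right) \left(-36\right) = \left(\frac{5}{-6 + 10} - \frac{-6 + 10}{7}\right) \left(-36\right) = \left(\frac{5}{4} - \frac{4}{7}\right) \left(-36\right) = \frac{19}{28} \left(-36\right) = - \frac{171}{7}$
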